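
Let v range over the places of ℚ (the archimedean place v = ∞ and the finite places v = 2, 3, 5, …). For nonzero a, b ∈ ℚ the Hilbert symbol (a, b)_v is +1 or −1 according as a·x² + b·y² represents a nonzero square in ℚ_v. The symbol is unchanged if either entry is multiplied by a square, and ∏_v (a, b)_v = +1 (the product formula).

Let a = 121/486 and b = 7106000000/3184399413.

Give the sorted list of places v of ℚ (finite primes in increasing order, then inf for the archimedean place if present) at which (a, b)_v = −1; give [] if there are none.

[3, 11, 13, 17]

(a, b) ≡ (6, 92378) mod (ℚ^×)²; places V = {2, 3, 5, 11, 13, 17, 19, 37, 47, ∞}.
(a,b)_5: α=0, u≡1; β=6, v≡3 (mod 5); (1|5)=+1, (3|5)=-1; sign (−1)^0·+1^6·-1^0 = +1.
(a,b)_19: α=0, u≡11; β=1, v≡5 (mod 19); (11|19)=+1, (5|19)=+1; sign (−1)^0·+1^1·+1^0 = +1.
(a,b)_13: α=0, u≡6; β=-1, v≡8 (mod 13); (6|13)=-1, (8|13)=-1; sign (−1)^0·-1^-1·-1^0 = -1.
(a,b)_17: α=0, u≡7; β=1, v≡10 (mod 17); (7|17)=-1, (10|17)=-1; sign (−1)^0·-1^1·-1^0 = -1.
(a,b)_47: α=0, u≡34; β=-2, v≡22 (mod 47); (34|47)=+1, (22|47)=-1; sign (−1)^0·+1^-2·-1^0 = +1.
(a,b)_2: α=-1, β=7; u≡3, v≡5 (mod 8); ε(u)ε(v)=1·0, αω(v)=-1·1, βω(u)=7·1; sum ≡ 0  ⇒  +1.
(a,b)_37: α=0, u≡2; β=-2, v≡36 (mod 37); (2|37)=-1, (36|37)=+1; sign (−1)^0·-1^-2·+1^0 = +1.
(a,b)_11: α=2, u≡6; β=1, v≡1 (mod 11); (6|11)=-1, (1|11)=+1; sign (−1)^0·-1^1·+1^2 = -1.
(a,b)_3: α=-5, u≡2; β=-4, v≡2 (mod 3); (2|3)=-1, (2|3)=-1; sign (−1)^0·-1^-4·-1^-5 = -1.
(a,b)_∞: sgn(6)=+, sgn(92378)=+, so +1.
Ram(6, 92378) = {3, 11, 13, 17}; no ℚ_3-point on the conic.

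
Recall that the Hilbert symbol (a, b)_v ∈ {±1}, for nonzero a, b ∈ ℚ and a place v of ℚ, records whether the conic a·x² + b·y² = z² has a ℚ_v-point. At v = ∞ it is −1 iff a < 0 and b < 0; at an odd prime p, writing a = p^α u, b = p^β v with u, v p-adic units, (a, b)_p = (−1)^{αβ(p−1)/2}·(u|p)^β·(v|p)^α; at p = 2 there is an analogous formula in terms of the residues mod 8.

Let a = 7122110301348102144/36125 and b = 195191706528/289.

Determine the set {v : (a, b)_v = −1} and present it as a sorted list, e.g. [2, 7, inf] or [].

(a, b) ≡ (805, 42) mod (ℚ^×)²; places V = {2, 3, 5, 7, 13, 17, 19, 23, ∞}.
(a,b)_19: α=0, u≡6; β=2, v≡9 (mod 19); (6|19)=+1, (9|19)=+1; sign (−1)^0·+1^2·+1^0 = +1.
(a,b)_13: α=0, u≡10; β=2, v≡12 (mod 13); (10|13)=+1, (12|13)=+1; sign (−1)^0·+1^2·+1^0 = +1.
(a,b)_17: α=-2, u≡3; β=-2, v≡15 (mod 17); (3|17)=-1, (15|17)=+1; sign (−1)^0·-1^-2·+1^-2 = +1.
(a,b)_3: α=12, u≡1; β=3, v≡2 (mod 3); (1|3)=+1, (2|3)=-1; sign (−1)^0·+1^3·-1^12 = +1.
(a,b)_23: α=3, u≡3; β=2, v≡22 (mod 23); (3|23)=+1, (22|23)=-1; sign (−1)^0·+1^2·-1^3 = -1.
(a,b)_2: α=16, β=5; u≡5, v≡5 (mod 8); ε(u)ε(v)=0·0, αω(v)=16·1, βω(u)=5·1; sum ≡ 1  ⇒  -1.
(a,b)_7: α=5, u≡6; β=1, v≡3 (mod 7); (6|7)=-1, (3|7)=-1; sign (−1)^1·-1^1·-1^5 = -1.
(a,b)_5: α=-3, u≡1; β=0, v≡2 (mod 5); (1|5)=+1, (2|5)=-1; sign (−1)^0·+1^0·-1^-3 = -1.
(a,b)_∞: sgn(805)=+, sgn(42)=+, so +1.
Ram(805, 42) = {2, 5, 7, 23}; no ℚ_2-point on the conic.

[2, 5, 7, 23]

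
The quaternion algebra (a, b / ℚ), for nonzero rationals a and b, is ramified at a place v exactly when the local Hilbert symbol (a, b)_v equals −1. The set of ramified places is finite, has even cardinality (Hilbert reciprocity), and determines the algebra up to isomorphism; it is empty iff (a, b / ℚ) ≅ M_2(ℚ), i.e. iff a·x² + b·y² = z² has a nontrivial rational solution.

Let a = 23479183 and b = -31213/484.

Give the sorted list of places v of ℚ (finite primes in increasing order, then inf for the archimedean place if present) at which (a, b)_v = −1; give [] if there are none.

[2, 41]

(a, b) ≡ (479167, -13) mod (ℚ^×)²; places V = {2, 7, 11, 13, 29, 31, 41, ∞}.
(a,b)_∞: sgn(479167)=+, sgn(-13)=−, so +1.
(a,b)_11: α=0, u≡2; β=-2, v≡4 (mod 11); (2|11)=-1, (4|11)=+1; sign (−1)^0·-1^-2·+1^0 = +1.
(a,b)_13: α=1, u≡1; β=1, v≡10 (mod 13); (1|13)=+1, (10|13)=+1; sign (−1)^0·+1^1·+1^1 = +1.
(a,b)_29: α=1, u≡5; β=0, v≡1 (mod 29); (5|29)=+1, (1|29)=+1; sign (−1)^0·+1^0·+1^1 = +1.
(a,b)_41: α=1, u≡16; β=0, v≡22 (mod 41); (16|41)=+1, (22|41)=-1; sign (−1)^0·+1^0·-1^1 = -1.
(a,b)_31: α=1, u≡1; β=0, v≡10 (mod 31); (1|31)=+1, (10|31)=+1; sign (−1)^0·+1^0·+1^1 = +1.
(a,b)_7: α=2, u≡3; β=4, v≡1 (mod 7); (3|7)=-1, (1|7)=+1; sign (−1)^0·-1^4·+1^2 = +1.
(a,b)_2: α=0, β=-2; u≡7, v≡3 (mod 8); ε(u)ε(v)=1·1, αω(v)=0·1, βω(u)=-2·0; sum ≡ 1  ⇒  -1.
Ram(479167, -13) = {2, 41}; no ℚ_2-point on the conic.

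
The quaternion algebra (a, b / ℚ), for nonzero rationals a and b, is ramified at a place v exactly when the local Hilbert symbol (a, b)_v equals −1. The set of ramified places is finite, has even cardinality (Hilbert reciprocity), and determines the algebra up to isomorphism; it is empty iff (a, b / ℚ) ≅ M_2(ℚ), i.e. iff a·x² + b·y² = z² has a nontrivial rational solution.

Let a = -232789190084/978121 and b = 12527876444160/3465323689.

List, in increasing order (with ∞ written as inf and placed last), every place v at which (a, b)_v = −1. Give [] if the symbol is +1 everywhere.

[17, 19]

Mod squares: a ≡ -209, b ≡ 1785. Check v ∈ {∞, 2, 3, 5, 7, 11, 17, 19, 23, 37, 41, 43}.
v=11: a=11^3·(≡1), b=11^2·(≡5) mod 11; (1|11)=+1, (5|11)=+1; (−1)^{3·2·5}·(+1)^2·(+1)^3 = +1.
v=43: a=43^-2·(≡10), b=43^-2·(≡12) mod 43; (10|43)=+1, (12|43)=-1; (−1)^{-2·-2·21}·(+1)^-2·(-1)^-2 = +1.
v=3: a=3^0·(≡1), b=3^1·(≡1) mod 3; (1|3)=+1, (1|3)=+1; (−1)^{0·1·1}·(+1)^1·(+1)^0 = +1.
v=2: v_2(a)=2, v_2(b)=12; units ≡ 7, 1 (mod 8); ε·ε+αω+βω = 1·0+2·0+12·0 ≡ 0  ⇒  (a,b)_2 = +1.
v=5: a=5^0·(≡1), b=5^1·(≡3) mod 5; (1|5)=+1, (3|5)=-1; (−1)^{0·1·2}·(+1)^1·(-1)^0 = +1.
v=17: a=17^0·(≡12), b=17^3·(≡5) mod 17; (12|17)=-1, (5|17)=-1; (−1)^{0·3·8}·(-1)^3·(-1)^0 = -1.
v=37: a=37^2·(≡24), b=37^-4·(≡16) mod 37; (24|37)=-1, (16|37)=+1; (−1)^{2·-4·18}·(-1)^-4·(+1)^2 = +1.
v=23: a=23^-2·(≡10), b=23^0·(≡14) mod 23; (10|23)=-1, (14|23)=-1; (−1)^{-2·0·11}·(-1)^0·(-1)^-2 = +1.
v=∞: -209 < 0 and 1785 > 0  ⇒  (a,b)_∞ = +1.
v=7: a=7^0·(≡1), b=7^3·(≡6) mod 7; (1|7)=+1, (6|7)=-1; (−1)^{0·3·3}·(+1)^3·(-1)^0 = +1.
v=19: a=19^1·(≡2), b=19^0·(≡18) mod 19; (2|19)=-1, (18|19)=-1; (−1)^{1·0·9}·(-1)^0·(-1)^1 = -1.
v=41: a=41^2·(≡9), b=41^0·(≡13) mod 41; (9|41)=+1, (13|41)=-1; (−1)^{2·0·20}·(+1)^0·(-1)^2 = +1.
(-209, 1785 / ℚ) ramifies at {17, 19}: a division algebra.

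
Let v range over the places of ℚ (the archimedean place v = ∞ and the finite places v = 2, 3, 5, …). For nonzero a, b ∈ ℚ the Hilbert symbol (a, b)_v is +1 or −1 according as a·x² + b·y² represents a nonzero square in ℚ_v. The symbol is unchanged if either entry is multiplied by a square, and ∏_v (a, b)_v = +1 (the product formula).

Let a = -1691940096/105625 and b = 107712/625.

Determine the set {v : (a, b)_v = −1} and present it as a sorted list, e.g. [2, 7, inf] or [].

Mod squares: a ≡ -21, b ≡ 187. Check v ∈ {∞, 2, 3, 5, 7, 11, 13, 17}.
v=7: a=7^1·(≡1), b=7^0·(≡5) mod 7; (1|7)=+1, (5|7)=-1; (−1)^{1·0·3}·(+1)^0·(-1)^1 = -1.
v=3: a=3^3·(≡2), b=3^2·(≡1) mod 3; (2|3)=-1, (1|3)=+1; (−1)^{3·2·1}·(-1)^2·(+1)^3 = +1.
v=2: v_2(a)=8, v_2(b)=6; units ≡ 3, 3 (mod 8); ε·ε+αω+βω = 1·1+8·1+6·1 ≡ 1  ⇒  (a,b)_2 = -1.
v=13: a=13^-2·(≡11), b=13^0·(≡7) mod 13; (11|13)=-1, (7|13)=-1; (−1)^{-2·0·6}·(-1)^0·(-1)^-2 = +1.
v=∞: -21 < 0 and 187 > 0  ⇒  (a,b)_∞ = +1.
v=5: a=5^-4·(≡1), b=5^-4·(≡2) mod 5; (1|5)=+1, (2|5)=-1; (−1)^{-4·-4·2}·(+1)^-4·(-1)^-4 = +1.
v=17: a=17^2·(≡16), b=17^1·(≡14) mod 17; (16|17)=+1, (14|17)=-1; (−1)^{2·1·8}·(+1)^1·(-1)^2 = +1.
v=11: a=11^2·(≡5), b=11^1·(≡10) mod 11; (5|11)=+1, (10|11)=-1; (−1)^{2·1·5}·(+1)^1·(-1)^2 = +1.
(-21, 187 / ℚ) ramifies at {2, 7}: a division algebra.

[2, 7]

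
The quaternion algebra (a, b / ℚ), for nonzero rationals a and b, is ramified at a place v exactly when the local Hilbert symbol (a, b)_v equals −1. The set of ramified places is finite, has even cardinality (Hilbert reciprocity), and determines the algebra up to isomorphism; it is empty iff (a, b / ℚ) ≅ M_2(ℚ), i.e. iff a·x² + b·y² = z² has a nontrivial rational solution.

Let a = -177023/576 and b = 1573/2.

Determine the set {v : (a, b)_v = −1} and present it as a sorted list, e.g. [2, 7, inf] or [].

(a, b) ≡ (-1463, 26) mod (ℚ^×)²; places V = {2, 3, 7, 11, 13, 19, ∞}.
(a,b)_13: α=0, u≡6; β=1, v≡2 (mod 13); (6|13)=-1, (2|13)=-1; sign (−1)^0·-1^1·-1^0 = -1.
(a,b)_∞: sgn(-1463)=−, sgn(26)=+, so +1.
(a,b)_7: α=1, u≡1; β=0, v≡6 (mod 7); (1|7)=+1, (6|7)=-1; sign (−1)^0·+1^0·-1^1 = -1.
(a,b)_2: α=-6, β=-1; u≡1, v≡5 (mod 8); ε(u)ε(v)=0·0, αω(v)=-6·1, βω(u)=-1·0; sum ≡ 0  ⇒  +1.
(a,b)_3: α=-2, u≡1; β=0, v≡2 (mod 3); (1|3)=+1, (2|3)=-1; sign (−1)^0·+1^0·-1^-2 = +1.
(a,b)_11: α=3, u≡8; β=2, v≡1 (mod 11); (8|11)=-1, (1|11)=+1; sign (−1)^0·-1^2·+1^3 = +1.
(a,b)_19: α=1, u≡2; β=0, v≡17 (mod 19); (2|19)=-1, (17|19)=+1; sign (−1)^0·-1^0·+1^1 = +1.
Ram(-1463, 26) = {7, 13}; no ℚ_7-point on the conic.

[7, 13]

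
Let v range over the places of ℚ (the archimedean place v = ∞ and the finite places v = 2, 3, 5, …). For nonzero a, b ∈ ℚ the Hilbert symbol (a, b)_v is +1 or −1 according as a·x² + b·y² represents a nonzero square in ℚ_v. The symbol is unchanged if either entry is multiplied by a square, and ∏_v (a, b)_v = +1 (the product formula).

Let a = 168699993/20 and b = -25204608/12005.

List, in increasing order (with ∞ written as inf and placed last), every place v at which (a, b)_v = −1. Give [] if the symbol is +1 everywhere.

Mod squares: a ≡ 165, b ≡ -24310. Check v ∈ {∞, 2, 3, 5, 7, 11, 13, 17, 19}.
v=13: a=13^0·(≡1), b=13^1·(≡5) mod 13; (1|13)=+1, (5|13)=-1; (−1)^{0·1·6}·(+1)^1·(-1)^0 = +1.
v=5: a=5^-1·(≡2), b=5^-1·(≡2) mod 5; (2|5)=-1, (2|5)=-1; (−1)^{-1·-1·2}·(-1)^-1·(-1)^-1 = +1.
v=3: a=3^1·(≡1), b=3^4·(≡2) mod 3; (1|3)=+1, (2|3)=-1; (−1)^{1·4·1}·(+1)^4·(-1)^1 = -1.
v=11: a=11^1·(≡1), b=11^1·(≡4) mod 11; (1|11)=+1, (4|11)=+1; (−1)^{1·1·5}·(+1)^1·(+1)^1 = -1.
v=17: a=17^2·(≡14), b=17^1·(≡16) mod 17; (14|17)=-1, (16|17)=+1; (−1)^{2·1·8}·(-1)^1·(+1)^2 = -1.
v=∞: 165 > 0 and -24310 < 0  ⇒  (a,b)_∞ = +1.
v=2: v_2(a)=-2, v_2(b)=7; units ≡ 5, 5 (mod 8); ε·ε+αω+βω = 0·0+-2·1+7·1 ≡ 1  ⇒  (a,b)_2 = -1.
v=7: a=7^2·(≡2), b=7^-4·(≡1) mod 7; (2|7)=+1, (1|7)=+1; (−1)^{2·-4·3}·(+1)^-4·(+1)^2 = +1.
v=19: a=19^2·(≡8), b=19^0·(≡2) mod 19; (8|19)=-1, (2|19)=-1; (−1)^{2·0·9}·(-1)^0·(-1)^2 = +1.
(165, -24310 / ℚ) ramifies at {2, 3, 11, 17}: a division algebra.

[2, 3, 11, 17]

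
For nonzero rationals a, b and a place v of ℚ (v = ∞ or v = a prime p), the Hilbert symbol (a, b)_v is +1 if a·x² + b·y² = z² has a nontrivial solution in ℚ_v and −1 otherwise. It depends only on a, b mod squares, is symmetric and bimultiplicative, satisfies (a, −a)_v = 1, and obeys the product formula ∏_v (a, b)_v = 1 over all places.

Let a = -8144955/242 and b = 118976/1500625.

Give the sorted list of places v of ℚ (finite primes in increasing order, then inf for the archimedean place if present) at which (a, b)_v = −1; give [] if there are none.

[2, 17]

(a, b) ≡ (-1190, 11) mod (ℚ^×)²; places V = {2, 3, 5, 7, 11, 13, 17, ∞}.
(a,b)_5: α=1, u≡2; β=-4, v≡1 (mod 5); (2|5)=-1, (1|5)=+1; sign (−1)^0·-1^-4·+1^1 = +1.
(a,b)_∞: sgn(-1190)=−, sgn(11)=+, so +1.
(a,b)_3: α=4, u≡1; β=0, v≡2 (mod 3); (1|3)=+1, (2|3)=-1; sign (−1)^0·+1^0·-1^4 = +1.
(a,b)_7: α=1, u≡6; β=-4, v≡2 (mod 7); (6|7)=-1, (2|7)=+1; sign (−1)^0·-1^-4·+1^1 = +1.
(a,b)_2: α=-1, β=6; u≡5, v≡3 (mod 8); ε(u)ε(v)=0·1, αω(v)=-1·1, βω(u)=6·1; sum ≡ 1  ⇒  -1.
(a,b)_17: α=1, u≡16; β=0, v≡10 (mod 17); (16|17)=+1, (10|17)=-1; sign (−1)^0·+1^0·-1^1 = -1.
(a,b)_13: α=2, u≡6; β=2, v≡6 (mod 13); (6|13)=-1, (6|13)=-1; sign (−1)^0·-1^2·-1^2 = +1.
(a,b)_11: α=-2, u≡3; β=1, v≡5 (mod 11); (3|11)=+1, (5|11)=+1; sign (−1)^0·+1^1·+1^-2 = +1.
(-1190, 11 / ℚ) ramifies at {2, 17}: a division algebra.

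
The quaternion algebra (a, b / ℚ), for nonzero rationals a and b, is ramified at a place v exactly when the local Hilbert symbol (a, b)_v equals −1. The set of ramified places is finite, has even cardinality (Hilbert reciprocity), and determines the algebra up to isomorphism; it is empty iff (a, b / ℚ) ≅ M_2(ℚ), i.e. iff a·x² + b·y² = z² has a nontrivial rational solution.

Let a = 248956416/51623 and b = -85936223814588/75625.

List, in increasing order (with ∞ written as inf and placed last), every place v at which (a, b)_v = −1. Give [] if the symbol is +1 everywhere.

(a, b) ≡ (190762, -23) mod (ℚ^×)²; places V = {2, 3, 5, 7, 11, 13, 19, 23, 29, ∞}.
(a,b)_19: α=-2, u≡10; β=0, v≡3 (mod 19); (10|19)=-1, (3|19)=-1; sign (−1)^0·-1^0·-1^-2 = +1.
(a,b)_23: α=1, u≡21; β=5, v≡14 (mod 23); (21|23)=-1, (14|23)=-1; sign (−1)^1·-1^5·-1^1 = -1.
(a,b)_2: α=9, β=2; u≡5, v≡1 (mod 8); ε(u)ε(v)=0·0, αω(v)=9·0, βω(u)=2·1; sum ≡ 0  ⇒  +1.
(a,b)_3: α=6, u≡1; β=4, v≡1 (mod 3); (1|3)=+1, (1|3)=+1; sign (−1)^0·+1^4·+1^6 = +1.
(a,b)_29: α=1, u≡22; β=2, v≡5 (mod 29); (22|29)=+1, (5|29)=+1; sign (−1)^0·+1^2·+1^1 = +1.
(a,b)_13: α=-1, u≡12; β=0, v≡12 (mod 13); (12|13)=+1, (12|13)=+1; sign (−1)^0·+1^0·+1^-1 = +1.
(a,b)_∞: sgn(190762)=+, sgn(-23)=−, so +1.
(a,b)_5: α=0, u≡2; β=-4, v≡2 (mod 5); (2|5)=-1, (2|5)=-1; sign (−1)^0·-1^-4·-1^0 = +1.
(a,b)_11: α=-1, u≡7; β=-2, v≡2 (mod 11); (7|11)=-1, (2|11)=-1; sign (−1)^0·-1^-2·-1^-1 = -1.
(a,b)_7: α=0, u≡6; β=2, v≡5 (mod 7); (6|7)=-1, (5|7)=-1; sign (−1)^0·-1^2·-1^0 = +1.
(190762, -23 / ℚ) ramifies at {11, 23}: a division algebra.

[11, 23]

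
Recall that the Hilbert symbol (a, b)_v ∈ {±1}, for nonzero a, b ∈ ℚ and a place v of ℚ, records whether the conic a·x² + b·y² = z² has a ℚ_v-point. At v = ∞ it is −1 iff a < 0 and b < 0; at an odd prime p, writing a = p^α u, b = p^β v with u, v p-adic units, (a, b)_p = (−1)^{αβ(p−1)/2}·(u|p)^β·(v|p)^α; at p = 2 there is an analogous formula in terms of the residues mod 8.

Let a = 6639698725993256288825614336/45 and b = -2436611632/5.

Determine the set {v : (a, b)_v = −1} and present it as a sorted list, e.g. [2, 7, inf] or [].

[5, 7, 17, 19]

Mod squares: a ≡ 349482770, b ≡ -317135. Check v ∈ {∞, 2, 3, 5, 7, 13, 17, 19, 29, 41}.
v=2: v_2(a)=13, v_2(b)=4; units ≡ 1, 1 (mod 8); ε·ε+αω+βω = 0·0+13·0+4·0 ≡ 0  ⇒  (a,b)_2 = +1.
v=17: a=17^3·(≡1), b=17^1·(≡3) mod 17; (1|17)=+1, (3|17)=-1; (−1)^{3·1·8}·(+1)^1·(-1)^3 = -1.
v=3: a=3^-2·(≡2), b=3^0·(≡1) mod 3; (2|3)=-1, (1|3)=+1; (−1)^{-2·0·1}·(-1)^0·(+1)^-2 = +1.
v=29: a=29^1·(≡24), b=29^0·(≡13) mod 29; (24|29)=+1, (13|29)=+1; (−1)^{1·0·14}·(+1)^0·(+1)^1 = +1.
v=19: a=19^1·(≡11), b=19^0·(≡2) mod 19; (11|19)=+1, (2|19)=-1; (−1)^{1·0·9}·(+1)^0·(-1)^1 = -1.
v=41: a=41^3·(≡11), b=41^1·(≡6) mod 41; (11|41)=-1, (6|41)=-1; (−1)^{3·1·20}·(-1)^1·(-1)^3 = +1.
v=7: a=7^11·(≡6), b=7^5·(≡3) mod 7; (6|7)=-1, (3|7)=-1; (−1)^{11·5·3}·(-1)^5·(-1)^11 = -1.
v=13: a=13^3·(≡8), b=13^1·(≡7) mod 13; (8|13)=-1, (7|13)=-1; (−1)^{3·1·6}·(-1)^1·(-1)^3 = +1.
v=5: a=5^-1·(≡4), b=5^-1·(≡3) mod 5; (4|5)=+1, (3|5)=-1; (−1)^{-1·-1·2}·(+1)^-1·(-1)^-1 = -1.
v=∞: 349482770 > 0 and -317135 < 0  ⇒  (a,b)_∞ = +1.
|Ram(349482770, -317135)| = 4, even; anisotropic at {5, 7, 17, 19}.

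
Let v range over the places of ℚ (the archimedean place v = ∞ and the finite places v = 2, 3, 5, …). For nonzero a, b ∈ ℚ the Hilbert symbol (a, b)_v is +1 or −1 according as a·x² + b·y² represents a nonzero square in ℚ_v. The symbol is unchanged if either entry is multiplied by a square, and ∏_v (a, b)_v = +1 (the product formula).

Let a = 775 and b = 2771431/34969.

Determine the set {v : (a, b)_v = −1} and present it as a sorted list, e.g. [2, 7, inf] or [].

(a, b) ≡ (31, 31) mod (ℚ^×)²; places V = {2, 5, 11, 13, 17, 23, 31, ∞}.
(a,b)_23: α=0, u≡16; β=2, v≡2 (mod 23); (16|23)=+1, (2|23)=+1; sign (−1)^0·+1^2·+1^0 = +1.
(a,b)_31: α=1, u≡25; β=1, v≡28 (mod 31); (25|31)=+1, (28|31)=+1; sign (−1)^1·+1^1·+1^1 = -1.
(a,b)_∞: sgn(31)=+, sgn(31)=+, so +1.
(a,b)_5: α=2, u≡1; β=0, v≡4 (mod 5); (1|5)=+1, (4|5)=+1; sign (−1)^0·+1^0·+1^2 = +1.
(a,b)_2: α=0, β=0; u≡7, v≡7 (mod 8); ε(u)ε(v)=1·1, αω(v)=0·0, βω(u)=0·0; sum ≡ 1  ⇒  -1.
(a,b)_17: α=0, u≡10; β=-2, v≡3 (mod 17); (10|17)=-1, (3|17)=-1; sign (−1)^0·-1^-2·-1^0 = +1.
(a,b)_13: α=0, u≡8; β=2, v≡7 (mod 13); (8|13)=-1, (7|13)=-1; sign (−1)^0·-1^2·-1^0 = +1.
(a,b)_11: α=0, u≡5; β=-2, v≡1 (mod 11); (5|11)=+1, (1|11)=+1; sign (−1)^0·+1^-2·+1^0 = +1.
Ram(31, 31) = {2, 31}; no ℚ_2-point on the conic.

[2, 31]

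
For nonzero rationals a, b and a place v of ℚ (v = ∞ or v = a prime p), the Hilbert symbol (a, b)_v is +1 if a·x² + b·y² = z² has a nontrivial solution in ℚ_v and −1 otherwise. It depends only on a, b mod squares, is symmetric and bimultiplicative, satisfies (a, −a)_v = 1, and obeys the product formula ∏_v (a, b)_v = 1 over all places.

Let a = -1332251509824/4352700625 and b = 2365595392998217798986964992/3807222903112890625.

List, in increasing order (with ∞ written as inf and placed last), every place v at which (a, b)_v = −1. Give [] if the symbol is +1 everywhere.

Mod squares: a ≡ -1, b ≡ 2. Check v ∈ {∞, 2, 3, 5, 7, 13, 17, 23, 29, 41}.
v=23: a=23^2·(≡7), b=23^4·(≡18) mod 23; (7|23)=-1, (18|23)=+1; (−1)^{2·4·11}·(-1)^4·(+1)^2 = +1.
v=29: a=29^-2·(≡25), b=29^-2·(≡10) mod 29; (25|29)=+1, (10|29)=-1; (−1)^{-2·-2·14}·(+1)^-2·(-1)^-2 = +1.
v=5: a=5^-4·(≡1), b=5^-8·(≡3) mod 5; (1|5)=+1, (3|5)=-1; (−1)^{-4·-8·2}·(+1)^-8·(-1)^-4 = +1.
v=17: a=17^2·(≡16), b=17^6·(≡1) mod 17; (16|17)=+1, (1|17)=+1; (−1)^{2·6·8}·(+1)^6·(+1)^2 = +1.
v=2: v_2(a)=6, v_2(b)=13; units ≡ 7, 1 (mod 8); ε·ε+αω+βω = 1·0+6·0+13·0 ≡ 0  ⇒  (a,b)_2 = +1.
v=41: a=41^2·(≡4), b=41^6·(≡33) mod 41; (4|41)=+1, (33|41)=+1; (−1)^{2·6·20}·(+1)^6·(+1)^2 = +1.
v=13: a=13^-2·(≡1), b=13^-6·(≡8) mod 13; (1|13)=+1, (8|13)=-1; (−1)^{-2·-6·6}·(+1)^-6·(-1)^-2 = +1.
v=∞: -1 < 0 and 2 > 0  ⇒  (a,b)_∞ = +1.
v=7: a=7^-2·(≡5), b=7^-4·(≡2) mod 7; (5|7)=-1, (2|7)=+1; (−1)^{-2·-4·3}·(-1)^-4·(+1)^-2 = +1.
v=3: a=3^4·(≡2), b=3^2·(≡2) mod 3; (2|3)=-1, (2|3)=-1; (−1)^{4·2·1}·(-1)^2·(-1)^4 = +1.
Every local symbol is +1, so the conic -1·x² + 2·y² = z² has ℚ_v-points for all v and hence a ℚ-point; (a, b / ℚ) ≅ M_2(ℚ).

[]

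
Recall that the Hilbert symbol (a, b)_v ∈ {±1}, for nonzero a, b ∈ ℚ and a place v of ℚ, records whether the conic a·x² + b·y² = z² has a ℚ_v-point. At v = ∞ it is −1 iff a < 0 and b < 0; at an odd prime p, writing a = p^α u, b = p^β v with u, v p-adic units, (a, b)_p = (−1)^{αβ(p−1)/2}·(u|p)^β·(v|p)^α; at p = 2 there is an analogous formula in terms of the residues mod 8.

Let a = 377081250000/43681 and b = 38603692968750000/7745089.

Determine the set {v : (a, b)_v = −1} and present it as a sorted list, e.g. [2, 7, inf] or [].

(a, b) ≡ (357, 3315) mod (ℚ^×)²; places V = {2, 3, 5, 7, 11, 13, 17, 19, 23, ∞}.
(a,b)_19: α=-2, u≡8; β=0, v≡7 (mod 19); (8|19)=-1, (7|19)=+1; sign (−1)^0·-1^0·+1^-2 = +1.
(a,b)_2: α=4, β=4; u≡5, v≡3 (mod 8); ε(u)ε(v)=0·1, αω(v)=4·1, βω(u)=4·1; sum ≡ 0  ⇒  +1.
(a,b)_23: α=0, u≡3; β=-2, v≡16 (mod 23); (3|23)=+1, (16|23)=+1; sign (−1)^0·+1^-2·+1^0 = +1.
(a,b)_3: α=1, u≡2; β=3, v≡1 (mod 3); (2|3)=-1, (1|3)=+1; sign (−1)^1·-1^3·+1^1 = +1.
(a,b)_11: α=-2, u≡9; β=-4, v≡3 (mod 11); (9|11)=+1, (3|11)=+1; sign (−1)^0·+1^-4·+1^-2 = +1.
(a,b)_17: α=1, u≡8; β=1, v≡8 (mod 17); (8|17)=+1, (8|17)=+1; sign (−1)^0·+1^1·+1^1 = +1.
(a,b)_13: α=2, u≡5; β=3, v≡11 (mod 13); (5|13)=-1, (11|13)=-1; sign (−1)^0·-1^3·-1^2 = -1.
(a,b)_5: α=8, u≡3; β=11, v≡3 (mod 5); (3|5)=-1, (3|5)=-1; sign (−1)^0·-1^11·-1^8 = -1.
(a,b)_∞: sgn(357)=+, sgn(3315)=+, so +1.
(a,b)_7: α=1, u≡2; β=2, v≡2 (mod 7); (2|7)=+1, (2|7)=+1; sign (−1)^0·+1^2·+1^1 = +1.
Ram(357, 3315) = {5, 13}; no ℚ_5-point on the conic.

[5, 13]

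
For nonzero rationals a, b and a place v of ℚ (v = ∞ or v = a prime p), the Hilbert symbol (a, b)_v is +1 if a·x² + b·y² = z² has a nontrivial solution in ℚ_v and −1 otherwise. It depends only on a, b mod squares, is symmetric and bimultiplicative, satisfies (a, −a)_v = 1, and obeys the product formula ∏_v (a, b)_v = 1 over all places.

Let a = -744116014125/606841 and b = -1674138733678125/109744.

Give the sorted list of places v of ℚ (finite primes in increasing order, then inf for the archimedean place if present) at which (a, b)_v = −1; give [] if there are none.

[3, inf]

(a, b) ≡ (-165, -3135) mod (ℚ^×)²; places V = {2, 3, 5, 11, 13, 19, 37, 41, ∞}.
(a,b)_37: α=2, u≡20; β=0, v≡28 (mod 37); (20|37)=-1, (28|37)=+1; sign (−1)^0·-1^0·+1^2 = +1.
(a,b)_41: α=-2, u≡37; β=0, v≡28 (mod 41); (37|41)=+1, (28|41)=-1; sign (−1)^0·+1^0·-1^-2 = +1.
(a,b)_11: α=5, u≡8; β=5, v≡9 (mod 11); (8|11)=-1, (9|11)=+1; sign (−1)^1·-1^5·+1^5 = +1.
(a,b)_5: α=3, u≡2; β=5, v≡2 (mod 5); (2|5)=-1, (2|5)=-1; sign (−1)^0·-1^5·-1^3 = +1.
(a,b)_19: α=-2, u≡16; β=-3, v≡4 (mod 19); (16|19)=+1, (4|19)=+1; sign (−1)^0·+1^-3·+1^-2 = +1.
(a,b)_∞: sgn(-165)=−, sgn(-3135)=−, so -1.
(a,b)_3: α=3, u≡2; β=9, v≡2 (mod 3); (2|3)=-1, (2|3)=-1; sign (−1)^1·-1^9·-1^3 = -1.
(a,b)_2: α=0, β=-4; u≡3, v≡1 (mod 8); ε(u)ε(v)=1·0, αω(v)=0·0, βω(u)=-4·1; sum ≡ 0  ⇒  +1.
(a,b)_13: α=0, u≡10; β=2, v≡11 (mod 13); (10|13)=+1, (11|13)=-1; sign (−1)^0·+1^2·-1^0 = +1.
(-165, -3135 / ℚ) ramifies at {3, ∞}: a division algebra.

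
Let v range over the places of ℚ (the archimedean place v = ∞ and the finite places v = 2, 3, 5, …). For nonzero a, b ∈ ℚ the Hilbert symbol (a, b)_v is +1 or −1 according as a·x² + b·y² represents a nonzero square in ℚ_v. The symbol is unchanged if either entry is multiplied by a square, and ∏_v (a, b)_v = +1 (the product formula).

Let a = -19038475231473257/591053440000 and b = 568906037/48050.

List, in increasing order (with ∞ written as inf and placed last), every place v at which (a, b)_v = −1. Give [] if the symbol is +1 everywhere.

(a, b) ≡ (-17, 10906) mod (ℚ^×)²; places V = {2, 5, 7, 17, 19, 31, 41, ∞}.
(a,b)_19: α=6, u≡12; β=3, v≡11 (mod 19); (12|19)=-1, (11|19)=+1; sign (−1)^0·-1^3·+1^6 = -1.
(a,b)_41: α=2, u≡13; β=1, v≡39 (mod 41); (13|41)=-1, (39|41)=+1; sign (−1)^0·-1^1·+1^2 = -1.
(a,b)_2: α=-10, β=-1; u≡7, v≡5 (mod 8); ε(u)ε(v)=1·0, αω(v)=-10·1, βω(u)=-1·0; sum ≡ 0  ⇒  +1.
(a,b)_31: α=-4, u≡19; β=-2, v≡19 (mod 31); (19|31)=+1, (19|31)=+1; sign (−1)^0·+1^-2·+1^-4 = +1.
(a,b)_7: α=2, u≡4; β=1, v≡1 (mod 7); (4|7)=+1, (1|7)=+1; sign (−1)^0·+1^1·+1^2 = +1.
(a,b)_∞: sgn(-17)=−, sgn(10906)=+, so +1.
(a,b)_17: α=3, u≡13; β=2, v≡15 (mod 17); (13|17)=+1, (15|17)=+1; sign (−1)^0·+1^2·+1^3 = +1.
(a,b)_5: α=-4, u≡2; β=-2, v≡1 (mod 5); (2|5)=-1, (1|5)=+1; sign (−1)^0·-1^-2·+1^-4 = +1.
(-17, 10906 / ℚ) ramifies at {19, 41}: a division algebra.

[19, 41]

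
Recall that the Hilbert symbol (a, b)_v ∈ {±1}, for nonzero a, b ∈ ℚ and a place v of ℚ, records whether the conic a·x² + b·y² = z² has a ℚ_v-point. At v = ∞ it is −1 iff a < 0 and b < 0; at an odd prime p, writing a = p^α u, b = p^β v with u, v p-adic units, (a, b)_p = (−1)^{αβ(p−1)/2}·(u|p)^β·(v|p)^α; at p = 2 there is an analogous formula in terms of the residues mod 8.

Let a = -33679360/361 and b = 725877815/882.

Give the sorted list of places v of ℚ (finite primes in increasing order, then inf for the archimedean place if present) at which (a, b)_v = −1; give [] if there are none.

[5, 11, 13, 17]

Mod squares: a ≡ -32890, b ≡ 50830. Check v ∈ {∞, 2, 3, 5, 7, 11, 13, 17, 19, 23}.
v=2: v_2(a)=11, v_2(b)=-1; units ≡ 3, 7 (mod 8); ε·ε+αω+βω = 1·1+11·0+-1·1 ≡ 0  ⇒  (a,b)_2 = +1.
v=∞: -32890 < 0 and 50830 > 0  ⇒  (a,b)_∞ = +1.
v=7: a=7^0·(≡5), b=7^-2·(≡3) mod 7; (5|7)=-1, (3|7)=-1; (−1)^{0·-2·3}·(-1)^-2·(-1)^0 = +1.
v=5: a=5^1·(≡3), b=5^1·(≡4) mod 5; (3|5)=-1, (4|5)=+1; (−1)^{1·1·2}·(-1)^1·(+1)^1 = -1.
v=13: a=13^1·(≡5), b=13^5·(≡4) mod 13; (5|13)=-1, (4|13)=+1; (−1)^{1·5·6}·(-1)^5·(+1)^1 = -1.
v=11: a=11^1·(≡10), b=11^0·(≡7) mod 11; (10|11)=-1, (7|11)=-1; (−1)^{1·0·5}·(-1)^0·(-1)^1 = -1.
v=3: a=3^0·(≡2), b=3^-2·(≡1) mod 3; (2|3)=-1, (1|3)=+1; (−1)^{0·-2·1}·(-1)^-2·(+1)^0 = +1.
v=19: a=19^-2·(≡2), b=19^0·(≡6) mod 19; (2|19)=-1, (6|19)=+1; (−1)^{-2·0·9}·(-1)^0·(+1)^-2 = +1.
v=17: a=17^0·(≡5), b=17^1·(≡9) mod 17; (5|17)=-1, (9|17)=+1; (−1)^{0·1·8}·(-1)^1·(+1)^0 = -1.
v=23: a=23^1·(≡20), b=23^1·(≡8) mod 23; (20|23)=-1, (8|23)=+1; (−1)^{1·1·11}·(-1)^1·(+1)^1 = +1.
|Ram(-32890, 50830)| = 4, even; anisotropic at {5, 11, 13, 17}.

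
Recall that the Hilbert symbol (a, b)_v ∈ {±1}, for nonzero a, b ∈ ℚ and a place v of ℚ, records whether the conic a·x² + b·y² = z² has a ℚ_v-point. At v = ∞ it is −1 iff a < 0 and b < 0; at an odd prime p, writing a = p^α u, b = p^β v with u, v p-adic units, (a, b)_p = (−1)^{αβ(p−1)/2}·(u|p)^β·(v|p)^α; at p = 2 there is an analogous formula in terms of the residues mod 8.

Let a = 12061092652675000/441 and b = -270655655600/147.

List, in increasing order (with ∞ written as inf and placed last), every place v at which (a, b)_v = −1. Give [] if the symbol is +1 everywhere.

Mod squares: a ≡ 78430, b ≡ -33. Check v ∈ {∞, 2, 3, 5, 7, 11, 23, 31}.
v=3: a=3^-2·(≡1), b=3^-1·(≡1) mod 3; (1|3)=+1, (1|3)=+1; (−1)^{-2·-1·1}·(+1)^-1·(+1)^-2 = +1.
v=2: v_2(a)=3, v_2(b)=4; units ≡ 7, 7 (mod 8); ε·ε+αω+βω = 1·1+3·0+4·0 ≡ 1  ⇒  (a,b)_2 = -1.
v=31: a=31^3·(≡2), b=31^2·(≡17) mod 31; (2|31)=+1, (17|31)=-1; (−1)^{3·2·15}·(+1)^2·(-1)^3 = -1.
v=5: a=5^5·(≡1), b=5^2·(≡3) mod 5; (1|5)=+1, (3|5)=-1; (−1)^{5·2·2}·(+1)^2·(-1)^5 = -1.
v=∞: 78430 > 0 and -33 < 0  ⇒  (a,b)_∞ = +1.
v=7: a=7^-2·(≡2), b=7^-2·(≡2) mod 7; (2|7)=+1, (2|7)=+1; (−1)^{-2·-2·3}·(+1)^-2·(+1)^-2 = +1.
v=11: a=11^3·(≡2), b=11^3·(≡7) mod 11; (2|11)=-1, (7|11)=-1; (−1)^{3·3·5}·(-1)^3·(-1)^3 = -1.
v=23: a=23^3·(≡16), b=23^2·(≡8) mod 23; (16|23)=+1, (8|23)=+1; (−1)^{3·2·11}·(+1)^2·(+1)^3 = +1.
(78430, -33 / ℚ) ramifies at {2, 5, 11, 31}: a division algebra.

[2, 5, 11, 31]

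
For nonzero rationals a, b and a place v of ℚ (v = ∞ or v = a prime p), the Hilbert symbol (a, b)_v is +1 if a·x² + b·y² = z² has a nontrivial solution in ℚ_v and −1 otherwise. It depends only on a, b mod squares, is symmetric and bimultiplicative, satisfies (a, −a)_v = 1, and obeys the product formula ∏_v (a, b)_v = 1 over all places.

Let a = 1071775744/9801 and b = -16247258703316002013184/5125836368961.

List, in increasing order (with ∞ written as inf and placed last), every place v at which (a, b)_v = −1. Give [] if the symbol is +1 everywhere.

[2, 17]

Mod squares: a ≡ 16354, b ≡ -221. Check v ∈ {∞, 2, 3, 7, 11, 13, 17, 37}.
v=3: a=3^-4·(≡1), b=3^-10·(≡1) mod 3; (1|3)=+1, (1|3)=+1; (−1)^{-4·-10·1}·(+1)^-10·(+1)^-4 = +1.
v=37: a=37^1·(≡23), b=37^2·(≡16) mod 37; (23|37)=-1, (16|37)=+1; (−1)^{1·2·18}·(-1)^2·(+1)^1 = +1.
v=7: a=7^0·(≡4), b=7^-2·(≡5) mod 7; (4|7)=+1, (5|7)=-1; (−1)^{0·-2·3}·(+1)^-2·(-1)^0 = +1.
v=13: a=13^1·(≡9), b=13^3·(≡10) mod 13; (9|13)=+1, (10|13)=+1; (−1)^{1·3·6}·(+1)^3·(+1)^1 = +1.
v=11: a=11^-2·(≡7), b=11^-6·(≡10) mod 11; (7|11)=-1, (10|11)=-1; (−1)^{-2·-6·5}·(-1)^-6·(-1)^-2 = +1.
v=2: v_2(a)=17, v_2(b)=40; units ≡ 1, 3 (mod 8); ε·ε+αω+βω = 0·1+17·1+40·0 ≡ 1  ⇒  (a,b)_2 = -1.
v=17: a=17^1·(≡3), b=17^3·(≡4) mod 17; (3|17)=-1, (4|17)=+1; (−1)^{1·3·8}·(-1)^3·(+1)^1 = -1.
v=∞: 16354 > 0 and -221 < 0  ⇒  (a,b)_∞ = +1.
|Ram(16354, -221)| = 2, even; anisotropic at {2, 17}.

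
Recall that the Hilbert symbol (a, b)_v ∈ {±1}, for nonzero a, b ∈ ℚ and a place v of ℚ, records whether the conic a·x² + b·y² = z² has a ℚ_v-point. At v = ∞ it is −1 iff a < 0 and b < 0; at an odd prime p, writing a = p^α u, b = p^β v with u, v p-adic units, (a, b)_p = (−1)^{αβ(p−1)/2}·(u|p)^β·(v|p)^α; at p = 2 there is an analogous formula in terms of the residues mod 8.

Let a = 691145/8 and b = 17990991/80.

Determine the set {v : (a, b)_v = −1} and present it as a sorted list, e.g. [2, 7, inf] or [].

(a, b) ≡ (28210, 123395) mod (ℚ^×)²; places V = {2, 3, 5, 7, 13, 23, 29, 31, 37, ∞}.
(a,b)_∞: sgn(28210)=+, sgn(123395)=+, so +1.
(a,b)_3: α=0, u≡1; β=6, v≡2 (mod 3); (1|3)=+1, (2|3)=-1; sign (−1)^0·+1^6·-1^0 = +1.
(a,b)_13: α=1, u≡1; β=0, v≡9 (mod 13); (1|13)=+1, (9|13)=+1; sign (−1)^0·+1^0·+1^1 = +1.
(a,b)_5: α=1, u≡3; β=-1, v≡1 (mod 5); (3|5)=-1, (1|5)=+1; sign (−1)^0·-1^-1·+1^1 = -1.
(a,b)_2: α=-3, β=-4; u≡1, v≡3 (mod 8); ε(u)ε(v)=0·1, αω(v)=-3·1, βω(u)=-4·0; sum ≡ 1  ⇒  -1.
(a,b)_29: α=0, u≡13; β=1, v≡15 (mod 29); (13|29)=+1, (15|29)=-1; sign (−1)^0·+1^1·-1^0 = +1.
(a,b)_37: α=0, u≡12; β=1, v≡29 (mod 37); (12|37)=+1, (29|37)=-1; sign (−1)^0·+1^1·-1^0 = +1.
(a,b)_31: α=1, u≡24; β=0, v≡13 (mod 31); (24|31)=-1, (13|31)=-1; sign (−1)^0·-1^0·-1^1 = -1.
(a,b)_23: α=0, u≡8; β=1, v≡3 (mod 23); (8|23)=+1, (3|23)=+1; sign (−1)^0·+1^1·+1^0 = +1.
(a,b)_7: α=3, u≡6; β=0, v≡6 (mod 7); (6|7)=-1, (6|7)=-1; sign (−1)^0·-1^0·-1^3 = -1.
Ram(28210, 123395) = {2, 5, 7, 31}; no ℚ_2-point on the conic.

[2, 5, 7, 31]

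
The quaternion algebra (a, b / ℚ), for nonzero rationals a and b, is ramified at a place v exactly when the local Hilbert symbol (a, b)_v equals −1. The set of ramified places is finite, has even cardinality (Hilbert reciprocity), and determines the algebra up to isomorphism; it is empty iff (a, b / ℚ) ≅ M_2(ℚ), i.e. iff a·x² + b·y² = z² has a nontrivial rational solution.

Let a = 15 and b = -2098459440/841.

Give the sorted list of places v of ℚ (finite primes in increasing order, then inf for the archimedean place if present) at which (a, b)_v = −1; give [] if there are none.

Mod squares: a ≡ 15, b ≡ -120435. Check v ∈ {∞, 2, 3, 5, 7, 11, 29, 31, 37}.
v=11: a=11^0·(≡4), b=11^2·(≡3) mod 11; (4|11)=+1, (3|11)=+1; (−1)^{0·2·5}·(+1)^2·(+1)^0 = +1.
v=3: a=3^1·(≡2), b=3^3·(≡1) mod 3; (2|3)=-1, (1|3)=+1; (−1)^{1·3·1}·(-1)^3·(+1)^1 = +1.
v=7: a=7^0·(≡1), b=7^1·(≡1) mod 7; (1|7)=+1, (1|7)=+1; (−1)^{0·1·3}·(+1)^1·(+1)^0 = +1.
v=31: a=31^0·(≡15), b=31^1·(≡26) mod 31; (15|31)=-1, (26|31)=-1; (−1)^{0·1·15}·(-1)^1·(-1)^0 = -1.
v=5: a=5^1·(≡3), b=5^1·(≡2) mod 5; (3|5)=-1, (2|5)=-1; (−1)^{1·1·2}·(-1)^1·(-1)^1 = +1.
v=∞: 15 > 0 and -120435 < 0  ⇒  (a,b)_∞ = +1.
v=29: a=29^0·(≡15), b=29^-2·(≡19) mod 29; (15|29)=-1, (19|29)=-1; (−1)^{0·-2·14}·(-1)^-2·(-1)^0 = +1.
v=2: v_2(a)=0, v_2(b)=4; units ≡ 7, 5 (mod 8); ε·ε+αω+βω = 1·0+0·1+4·0 ≡ 0  ⇒  (a,b)_2 = +1.
v=37: a=37^0·(≡15), b=37^1·(≡4) mod 37; (15|37)=-1, (4|37)=+1; (−1)^{0·1·18}·(-1)^1·(+1)^0 = -1.
(15, -120435 / ℚ) ramifies at {31, 37}: a division algebra.

[31, 37]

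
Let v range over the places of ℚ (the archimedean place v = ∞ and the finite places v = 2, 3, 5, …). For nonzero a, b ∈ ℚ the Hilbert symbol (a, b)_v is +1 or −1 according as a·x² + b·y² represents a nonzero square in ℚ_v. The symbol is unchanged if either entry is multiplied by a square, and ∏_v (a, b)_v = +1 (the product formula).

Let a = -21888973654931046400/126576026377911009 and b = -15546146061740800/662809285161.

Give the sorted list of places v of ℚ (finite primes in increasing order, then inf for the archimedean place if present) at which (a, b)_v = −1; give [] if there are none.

Mod squares: a ≡ -946, b ≡ -43. Check v ∈ {∞, 2, 3, 5, 11, 17, 19, 23, 31, 41, 43}.
v=31: a=31^2·(≡21), b=31^2·(≡5) mod 31; (21|31)=-1, (5|31)=+1; (−1)^{2·2·15}·(-1)^2·(+1)^2 = +1.
v=41: a=41^2·(≡7), b=41^2·(≡16) mod 41; (7|41)=-1, (16|41)=+1; (−1)^{2·2·20}·(-1)^2·(+1)^2 = +1.
v=11: a=11^3·(≡8), b=11^2·(≡4) mod 11; (8|11)=-1, (4|11)=+1; (−1)^{3·2·5}·(-1)^2·(+1)^3 = +1.
v=5: a=5^2·(≡1), b=5^2·(≡3) mod 5; (1|5)=+1, (3|5)=-1; (−1)^{2·2·2}·(+1)^2·(-1)^2 = +1.
v=23: a=23^-6·(≡10), b=23^-4·(≡9) mod 23; (10|23)=-1, (9|23)=+1; (−1)^{-6·-4·11}·(-1)^-4·(+1)^-6 = +1.
v=17: a=17^2·(≡14), b=17^2·(≡8) mod 17; (14|17)=-1, (8|17)=+1; (−1)^{2·2·8}·(-1)^2·(+1)^2 = +1.
v=∞: -946 < 0 and -43 < 0  ⇒  (a,b)_∞ = -1.
v=3: a=3^-8·(≡2), b=3^-8·(≡2) mod 3; (2|3)=-1, (2|3)=-1; (−1)^{-8·-8·1}·(-1)^-8·(-1)^-8 = +1.
v=19: a=19^-4·(≡6), b=19^-2·(≡10) mod 19; (6|19)=+1, (10|19)=-1; (−1)^{-4·-2·9}·(+1)^-2·(-1)^-4 = +1.
v=2: v_2(a)=15, v_2(b)=8; units ≡ 7, 5 (mod 8); ε·ε+αω+βω = 1·0+15·1+8·0 ≡ 1  ⇒  (a,b)_2 = -1.
v=43: a=43^1·(≡17), b=43^1·(≡22) mod 43; (17|43)=+1, (22|43)=-1; (−1)^{1·1·21}·(+1)^1·(-1)^1 = +1.
|Ram(-946, -43)| = 2, even; anisotropic at {2, ∞}.

[2, inf]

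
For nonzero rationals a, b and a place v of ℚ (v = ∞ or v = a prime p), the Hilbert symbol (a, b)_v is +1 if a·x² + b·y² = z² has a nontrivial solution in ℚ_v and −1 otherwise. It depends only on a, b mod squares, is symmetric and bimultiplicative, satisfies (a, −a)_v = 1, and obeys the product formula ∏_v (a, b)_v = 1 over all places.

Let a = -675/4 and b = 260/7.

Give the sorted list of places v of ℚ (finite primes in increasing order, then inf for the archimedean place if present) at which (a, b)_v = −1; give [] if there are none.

[3, 5]

Mod squares: a ≡ -3, b ≡ 455. Check v ∈ {∞, 2, 3, 5, 7, 13}.
v=3: a=3^3·(≡2), b=3^0·(≡2) mod 3; (2|3)=-1, (2|3)=-1; (−1)^{3·0·1}·(-1)^0·(-1)^3 = -1.
v=2: v_2(a)=-2, v_2(b)=2; units ≡ 5, 7 (mod 8); ε·ε+αω+βω = 0·1+-2·0+2·1 ≡ 0  ⇒  (a,b)_2 = +1.
v=13: a=13^0·(≡10), b=13^1·(≡1) mod 13; (10|13)=+1, (1|13)=+1; (−1)^{0·1·6}·(+1)^1·(+1)^0 = +1.
v=7: a=7^0·(≡1), b=7^-1·(≡1) mod 7; (1|7)=+1, (1|7)=+1; (−1)^{0·-1·3}·(+1)^-1·(+1)^0 = +1.
v=5: a=5^2·(≡2), b=5^1·(≡1) mod 5; (2|5)=-1, (1|5)=+1; (−1)^{2·1·2}·(-1)^1·(+1)^2 = -1.
v=∞: -3 < 0 and 455 > 0  ⇒  (a,b)_∞ = +1.
|Ram(-3, 455)| = 2, even; anisotropic at {3, 5}.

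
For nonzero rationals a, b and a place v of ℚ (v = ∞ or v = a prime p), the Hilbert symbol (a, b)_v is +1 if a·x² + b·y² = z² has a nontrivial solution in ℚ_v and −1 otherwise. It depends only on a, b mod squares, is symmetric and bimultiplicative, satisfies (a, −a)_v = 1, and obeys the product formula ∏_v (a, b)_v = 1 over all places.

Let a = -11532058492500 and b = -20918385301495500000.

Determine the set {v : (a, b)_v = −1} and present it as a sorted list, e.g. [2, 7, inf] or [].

[2, 3, 23, inf]

Mod squares: a ≡ -13, b ≡ -12558. Check v ∈ {∞, 2, 3, 5, 7, 13, 23}.
v=∞: -13 < 0 and -12558 < 0  ⇒  (a,b)_∞ = -1.
v=7: a=7^2·(≡2), b=7^3·(≡3) mod 7; (2|7)=+1, (3|7)=-1; (−1)^{2·3·3}·(+1)^3·(-1)^2 = +1.
v=23: a=23^2·(≡11), b=23^3·(≡4) mod 23; (11|23)=-1, (4|23)=+1; (−1)^{2·3·11}·(-1)^3·(+1)^2 = -1.
v=2: v_2(a)=2, v_2(b)=5; units ≡ 3, 1 (mod 8); ε·ε+αω+βω = 1·0+2·0+5·1 ≡ 1  ⇒  (a,b)_2 = -1.
v=13: a=13^3·(≡12), b=13^5·(≡9) mod 13; (12|13)=+1, (9|13)=+1; (−1)^{3·5·6}·(+1)^5·(+1)^3 = +1.
v=5: a=5^4·(≡2), b=5^6·(≡3) mod 5; (2|5)=-1, (3|5)=-1; (−1)^{4·6·2}·(-1)^6·(-1)^4 = +1.
v=3: a=3^4·(≡2), b=3^3·(≡2) mod 3; (2|3)=-1, (2|3)=-1; (−1)^{4·3·1}·(-1)^3·(-1)^4 = -1.
|Ram(-13, -12558)| = 4, even; anisotropic at {2, 3, 23, ∞}.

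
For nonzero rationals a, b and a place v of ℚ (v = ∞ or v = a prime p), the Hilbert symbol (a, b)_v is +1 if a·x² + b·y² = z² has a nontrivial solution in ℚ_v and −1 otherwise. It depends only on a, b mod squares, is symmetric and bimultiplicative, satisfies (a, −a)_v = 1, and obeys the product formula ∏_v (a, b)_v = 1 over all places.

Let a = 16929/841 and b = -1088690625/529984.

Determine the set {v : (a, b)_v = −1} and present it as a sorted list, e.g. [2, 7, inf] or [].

Mod squares: a ≡ 209, b ≡ -21505. Check v ∈ {∞, 2, 3, 5, 7, 11, 13, 17, 19, 23, 29}.
v=2: v_2(a)=0, v_2(b)=-6; units ≡ 1, 7 (mod 8); ε·ε+αω+βω = 0·1+0·0+-6·0 ≡ 0  ⇒  (a,b)_2 = +1.
v=∞: 209 > 0 and -21505 < 0  ⇒  (a,b)_∞ = +1.
v=17: a=17^0·(≡6), b=17^1·(≡14) mod 17; (6|17)=-1, (14|17)=-1; (−1)^{0·1·8}·(-1)^1·(-1)^0 = -1.
v=29: a=29^-2·(≡22), b=29^0·(≡16) mod 29; (22|29)=+1, (16|29)=+1; (−1)^{-2·0·14}·(+1)^0·(+1)^-2 = +1.
v=23: a=23^0·(≡16), b=23^1·(≡6) mod 23; (16|23)=+1, (6|23)=+1; (−1)^{0·1·11}·(+1)^1·(+1)^0 = +1.
v=13: a=13^0·(≡9), b=13^-2·(≡10) mod 13; (9|13)=+1, (10|13)=+1; (−1)^{0·-2·6}·(+1)^-2·(+1)^0 = +1.
v=19: a=19^1·(≡11), b=19^0·(≡15) mod 19; (11|19)=+1, (15|19)=-1; (−1)^{1·0·9}·(+1)^0·(-1)^1 = -1.
v=11: a=11^1·(≡2), b=11^1·(≡5) mod 11; (2|11)=-1, (5|11)=+1; (−1)^{1·1·5}·(-1)^1·(+1)^1 = +1.
v=7: a=7^0·(≡3), b=7^-2·(≡6) mod 7; (3|7)=-1, (6|7)=-1; (−1)^{0·-2·3}·(-1)^-2·(-1)^0 = +1.
v=3: a=3^4·(≡2), b=3^4·(≡2) mod 3; (2|3)=-1, (2|3)=-1; (−1)^{4·4·1}·(-1)^4·(-1)^4 = +1.
v=5: a=5^0·(≡4), b=5^5·(≡1) mod 5; (4|5)=+1, (1|5)=+1; (−1)^{0·5·2}·(+1)^5·(+1)^0 = +1.
|Ram(209, -21505)| = 2, even; anisotropic at {17, 19}.

[17, 19]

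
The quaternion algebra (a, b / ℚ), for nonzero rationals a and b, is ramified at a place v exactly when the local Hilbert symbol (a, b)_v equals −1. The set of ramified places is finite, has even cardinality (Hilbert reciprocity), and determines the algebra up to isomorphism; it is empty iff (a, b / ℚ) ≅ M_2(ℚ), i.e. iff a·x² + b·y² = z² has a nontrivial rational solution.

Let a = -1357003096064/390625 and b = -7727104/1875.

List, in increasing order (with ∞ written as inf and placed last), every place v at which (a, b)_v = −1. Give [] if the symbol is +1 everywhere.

(a, b) ≡ (-11, -462) mod (ℚ^×)²; places V = {2, 3, 5, 7, 11, ∞}.
(a,b)_3: α=0, u≡1; β=-1, v≡2 (mod 3); (1|3)=+1, (2|3)=-1; sign (−1)^0·+1^-1·-1^0 = +1.
(a,b)_11: α=1, u≡10; β=1, v≡8 (mod 11); (10|11)=-1, (8|11)=-1; sign (−1)^1·-1^1·-1^1 = -1.
(a,b)_5: α=-8, u≡1; β=-4, v≡2 (mod 5); (1|5)=+1, (2|5)=-1; sign (−1)^0·+1^-4·-1^-8 = +1.
(a,b)_2: α=20, β=11; u≡5, v≡1 (mod 8); ε(u)ε(v)=0·0, αω(v)=20·0, βω(u)=11·1; sum ≡ 1  ⇒  -1.
(a,b)_7: α=6, u≡3; β=3, v≡2 (mod 7); (3|7)=-1, (2|7)=+1; sign (−1)^0·-1^3·+1^6 = -1.
(a,b)_∞: sgn(-11)=−, sgn(-462)=−, so -1.
|Ram(-11, -462)| = 4, even; anisotropic at {2, 7, 11, ∞}.

[2, 7, 11, inf]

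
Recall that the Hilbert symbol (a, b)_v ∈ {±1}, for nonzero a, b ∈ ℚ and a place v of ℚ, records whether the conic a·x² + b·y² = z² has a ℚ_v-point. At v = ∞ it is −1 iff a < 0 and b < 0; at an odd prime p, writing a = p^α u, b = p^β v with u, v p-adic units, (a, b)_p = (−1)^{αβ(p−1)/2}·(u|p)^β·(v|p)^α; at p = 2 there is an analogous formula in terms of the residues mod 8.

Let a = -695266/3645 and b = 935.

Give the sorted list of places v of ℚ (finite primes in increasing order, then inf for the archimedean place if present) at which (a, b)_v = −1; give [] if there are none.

[2, 5, 11, 17]

(a, b) ≡ (-170, 935) mod (ℚ^×)²; places V = {2, 3, 5, 11, 13, 17, ∞}.
(a,b)_11: α=2, u≡10; β=1, v≡8 (mod 11); (10|11)=-1, (8|11)=-1; sign (−1)^0·-1^1·-1^2 = -1.
(a,b)_5: α=-1, u≡1; β=1, v≡2 (mod 5); (1|5)=+1, (2|5)=-1; sign (−1)^0·+1^1·-1^-1 = -1.
(a,b)_3: α=-6, u≡1; β=0, v≡2 (mod 3); (1|3)=+1, (2|3)=-1; sign (−1)^0·+1^0·-1^-6 = +1.
(a,b)_17: α=1, u≡3; β=1, v≡4 (mod 17); (3|17)=-1, (4|17)=+1; sign (−1)^0·-1^1·+1^1 = -1.
(a,b)_2: α=1, β=0; u≡3, v≡7 (mod 8); ε(u)ε(v)=1·1, αω(v)=1·0, βω(u)=0·1; sum ≡ 1  ⇒  -1.
(a,b)_∞: sgn(-170)=−, sgn(935)=+, so +1.
(a,b)_13: α=2, u≡4; β=0, v≡12 (mod 13); (4|13)=+1, (12|13)=+1; sign (−1)^0·+1^0·+1^2 = +1.
|Ram(-170, 935)| = 4, even; anisotropic at {2, 5, 11, 17}.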